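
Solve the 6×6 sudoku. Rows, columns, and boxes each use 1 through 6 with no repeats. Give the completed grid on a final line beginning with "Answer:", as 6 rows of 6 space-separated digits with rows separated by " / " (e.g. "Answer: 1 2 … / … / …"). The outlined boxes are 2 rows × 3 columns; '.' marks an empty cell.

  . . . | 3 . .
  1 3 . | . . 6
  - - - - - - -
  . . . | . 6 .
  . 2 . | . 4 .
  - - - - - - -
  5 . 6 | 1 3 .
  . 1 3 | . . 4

Step 1. [r4c4∈{5}] nothing but 5 survives at r4c4 ⇒ r4c4=5.
Step 2. [r1c6∈{1,2,5}] across col 6, 5 lands solely at r1c6, so r1c6=5.
Step 3. [r2c5∈{2}] only 2 remains possible at r2c5, so r2c5=2.
Step 4. [r1c3∈{2,4}] 2 has one home in col 3: r1c3 ⇒ r1c3=2.
Step 5. [r2c3∈{4,5}] across row 2, 5 lands solely at r2c3 ⇒ r2c3=5.
Step 6. [r3c3∈{1,4}] across col 3, 4 lands solely at r3c3, so r3c3=4.
Step 7. [r3c6∈{1,2,3}] in row 3, 1 fits only at r3c6, so r3c6=1.
Step 8. [r1c1∈{4,6}] in col 1, 4 fits only at r1c1, so r1c1=4.
Step 9. [r6c4∈{2,6}] r6c4 is the only open cell in row 6 admitting 6 ⇒ r6c4=6.
Step 10. [r4c6∈{3}] r4c6's peers cover all but 3. So r4c6=3.
Step 11. [r6c5∈{5}] nothing but 5 survives at r6c5, so r6c5=5.
Step 12. [r3c2∈{5}] r3c2 is down to just 5. So r3c2=5.
Step 13. [r5c2∈{4}] only 4 remains possible at r5c2 ⇒ r5c2=4.
Step 14. [r3c4∈{2}] r3c4's peers cover all but 2, so r3c4=2.
Step 15. [r1c5∈{1}] nothing but 1 survives at r1c5 ⇒ r1c5=1.
Step 16. [r6c1∈{2}] nothing but 2 survives at r6c1 ⇒ r6c1=2.
Step 17. [r3c1∈{3}] nothing but 3 survives at r3c1 ⇒ r3c1=3.
Step 18. [r5c6∈{2}] nothing but 2 survives at r5c6 ⇒ r5c6=2.
Step 19. [r4c1∈{6}] only 6 remains possible at r4c1. So r4c1=6.
Step 20. [r4c3∈{1}] r4c3 is down to just 1 ⇒ r4c3=1.
Step 21. [r2c4∈{4}] only 4 remains possible at r2c4 ⇒ r2c4=4.
Step 22. [r1c2∈{6}] only 6 remains possible at r1c2, so r1c2=6.

Answer: 4 6 2 3 1 5 / 1 3 5 4 2 6 / 3 5 4 2 6 1 / 6 2 1 5 4 3 / 5 4 6 1 3 2 / 2 1 3 6 5 4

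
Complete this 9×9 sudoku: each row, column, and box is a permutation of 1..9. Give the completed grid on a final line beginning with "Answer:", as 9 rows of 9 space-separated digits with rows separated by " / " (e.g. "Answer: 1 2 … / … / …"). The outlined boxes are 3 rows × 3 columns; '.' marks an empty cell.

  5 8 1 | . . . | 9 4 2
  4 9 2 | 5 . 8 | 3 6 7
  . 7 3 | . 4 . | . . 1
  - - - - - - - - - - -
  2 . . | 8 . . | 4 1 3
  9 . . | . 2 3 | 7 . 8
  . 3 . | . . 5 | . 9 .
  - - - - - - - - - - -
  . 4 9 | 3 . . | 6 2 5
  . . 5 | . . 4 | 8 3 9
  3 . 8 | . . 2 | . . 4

Step 1. [r7c6∈{1,7}] across col 6, 1 lands solely at r7c6 ⇒ r7c6=1.
Step 2. [r3c1∈{6}] only 6 remains possible at r3c1, so r3c1=6.
Step 3. [r7c1∈{7}] r7c1 has the single candidate 7. So r7c1=7.
Step 4. [r8c1∈{1}] r8c1 has the single candidate 1 ⇒ r8c1=1.
Step 5. [r9c2∈{6}] only 6 remains possible at r9c2. So r9c2=6.
Step 6. [r6c9∈{6}] nothing but 6 survives at r6c9 ⇒ r6c9=6.
Step 7. [r9c8∈{7}] nothing but 7 survives at r9c8 ⇒ r9c8=7.
Step 8. [r1c5∈{3,6,7}] across row 1, 3 lands solely at r1c5. So r1c5=3.
Step 9. [r3c6∈{9}] r3c6's peers cover all but 9, so r3c6=9.
Step 10. [r4c5∈{6,7,9}] 9 has one home in row 4: r4c5 ⇒ r4c5=9.
Step 11. [r8c5∈{6,7}] across col 5, 6 lands solely at r8c5. So r8c5=6.
Step 12. [r6c5∈{1,7}] r6c5 is the only open cell in col 5 admitting 7. So r6c5=7.
Step 13. [r4c6∈{6}] only 6 remains possible at r4c6 ⇒ r4c6=6.
Step 14. [r6c4∈{1,4}] 1 has one home in row 6: r6c4 ⇒ r6c4=1.
Step 15. [r5c8∈{5}] r5c8 is down to just 5. So r5c8=5.
Step 16. [r5c3∈{4,6}] row 5 places 6 nowhere but r5c3 ⇒ r5c3=6.
Step 17. [r8c4∈{7}] only 7 remains possible at r8c4 ⇒ r8c4=7.
Step 18. [r3c8∈{8}] r3c8 is down to just 8. So r3c8=8.
Step 19. [r9c4∈{9}] r9c4 is down to just 9 ⇒ r9c4=9.
Step 20. [r4c3∈{7}] r4c3's peers cover all but 7. So r4c3=7.
Step 21. [r9c5∈{5}] only 5 remains possible at r9c5. So r9c5=5.
Step 22. [r6c7∈{2}] r6c7's peers cover all but 2 ⇒ r6c7=2.
Step 23. [r1c4∈{6}] nothing but 6 survives at r1c4 ⇒ r1c4=6.
Step 24. [r7c5∈{8}] r7c5's peers cover all but 8, so r7c5=8.
Step 25. [r6c3∈{4}] r6c3 is down to just 4, so r6c3=4.
Step 26. [r5c2∈{1}] r5c2 has the single candidate 1. So r5c2=1.
Step 27. [r9c7∈{1}] r9c7 has the single candidate 1, so r9c7=1.
Step 28. [r8c2∈{2}] r8c2's peers cover all but 2, so r8c2=2.
Step 29. [r4c2∈{5}] only 5 remains possible at r4c2. So r4c2=5.
Step 30. [r5c4∈{4}] r5c4's peers cover all but 4 ⇒ r5c4=4.
Step 31. [r6c1∈{8}] r6c1 is down to just 8, so r6c1=8.
Step 32. [r3c4∈{2}] r3c4's peers cover all but 2 ⇒ r3c4=2.
Step 33. [r2c5∈{1}] r2c5 has the single candidate 1, so r2c5=1.
Step 34. [r3c7∈{5}] only 5 remains possible at r3c7. So r3c7=5.
Step 35. [r1c6∈{7}] r1c6's peers cover all but 7. So r1c6=7.

Answer: 5 8 1 6 3 7 9 4 2 / 4 9 2 5 1 8 3 6 7 / 6 7 3 2 4 9 5 8 1 / 2 5 7 8 9 6 4 1 3 / 9 1 6 4 2 3 7 5 8 / 8 3 4 1 7 5 2 9 6 / 7 4 9 3 8 1 6 2 5 / 1 2 5 7 6 4 8 3 9 / 3 6 8 9 5 2 1 7 4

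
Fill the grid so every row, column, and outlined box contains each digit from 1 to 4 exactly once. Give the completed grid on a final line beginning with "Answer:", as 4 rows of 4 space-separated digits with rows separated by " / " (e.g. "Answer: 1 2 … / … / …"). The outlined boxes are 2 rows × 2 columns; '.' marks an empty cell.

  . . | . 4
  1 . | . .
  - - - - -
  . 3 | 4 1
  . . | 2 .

Step 1. [r2c2∈{2,4}] in row 2, 4 fits only at r2c2. So r2c2=4.
Step 2. [r2c3∈{3}] only 3 remains possible at r2c3 ⇒ r2c3=3.
Step 3. [r3c1∈{2}] only 2 remains possible at r3c1 ⇒ r3c1=2.
Step 4. [r1c3∈{1}] r1c3 has the single candidate 1. So r1c3=1.
Step 5. [r4c4∈{3}] r4c4's peers cover all but 3. So r4c4=3.
Step 6. [r4c2∈{1}] nothing but 1 survives at r4c2, so r4c2=1.
Step 7. [r1c1∈{3}] r1c1 has the single candidate 3 ⇒ r1c1=3.
Step 8. [r4c1∈{4}] nothing but 4 survives at r4c1, so r4c1=4.
Step 9. [r2c4∈{2}] only 2 remains possible at r2c4 ⇒ r2c4=2.
Step 10. [r1c2∈{2}] r1c2 is down to just 2 ⇒ r1c2=2.

Answer: 3 2 1 4 / 1 4 3 2 / 2 3 4 1 / 4 1 2 3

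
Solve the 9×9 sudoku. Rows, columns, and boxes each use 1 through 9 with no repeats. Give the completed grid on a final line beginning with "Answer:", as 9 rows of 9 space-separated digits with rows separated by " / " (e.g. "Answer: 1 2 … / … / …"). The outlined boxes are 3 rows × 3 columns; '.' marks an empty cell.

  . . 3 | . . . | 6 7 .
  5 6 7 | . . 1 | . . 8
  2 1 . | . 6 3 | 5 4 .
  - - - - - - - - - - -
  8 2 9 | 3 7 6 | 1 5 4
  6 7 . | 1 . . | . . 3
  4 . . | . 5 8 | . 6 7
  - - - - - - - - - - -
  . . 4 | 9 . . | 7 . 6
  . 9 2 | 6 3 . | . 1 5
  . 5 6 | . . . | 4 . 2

Step 1. [r6c4∈{2}] r6c4 has the single candidate 2, so r6c4=2.
Step 2. [r9c8∈{3,8,9}] row 9 places 9 nowhere but r9c8. So r9c8=9.
Step 3. [r2c4∈{4}] r2c4's peers cover all but 4 ⇒ r2c4=4.
Step 4. [r7c2∈{3,8}] across box 7, 8 lands solely at r7c2 ⇒ r7c2=8.
Step 5. [r2c7∈{2,3,9}] in col 7, 3 fits only at r2c7. So r2c7=3.
Step 6. [r2c5∈{2,9}] r2c5 is the only open cell in row 2 admitting 9, so r2c5=9.
Step 7. [r9c6∈{7}] r9c6 has the single candidate 7 ⇒ r9c6=7.
Step 8. [r5c7∈{2,8,9}] across col 7, 2 lands solely at r5c7. So r5c7=2.
Step 9. [r9c4∈{8}] only 8 remains possible at r9c4 ⇒ r9c4=8.
Step 10. [r7c6∈{2,5}] 5 has one home in row 7: r7c6, so r7c6=5.
Step 11. [r9c1∈{1,3}] r9c1 is the only open cell in row 9 admitting 3, so r9c1=3.
Step 12. [r7c5∈{1,2}] in row 7, 2 fits only at r7c5 ⇒ r7c5=2.
Step 13. [r3c9∈{9}] r3c9 is down to just 9, so r3c9=9.
Step 14. [r5c6∈{4,9}] row 5 places 9 nowhere but r5c6 ⇒ r5c6=9.
Step 15. [r1c2∈{4}] r1c2's peers cover all but 4. So r1c2=4.
Step 16. [r7c8∈{3}] nothing but 3 survives at r7c8. So r7c8=3.
Step 17. [r8c6∈{4}] r8c6's peers cover all but 4, so r8c6=4.
Step 18. [r6c7∈{9}] r6c7's peers cover all but 9, so r6c7=9.
Step 19. [r1c5∈{8}] r1c5 is down to just 8 ⇒ r1c5=8.
Step 20. [r2c8∈{2}] only 2 remains possible at r2c8. So r2c8=2.
Step 21. [r8c7∈{8}] nothing but 8 survives at r8c7 ⇒ r8c7=8.
Step 22. [r5c3∈{5}] r5c3's peers cover all but 5, so r5c3=5.
Step 23. [r7c1∈{1}] nothing but 1 survives at r7c1, so r7c1=1.
Step 24. [r9c5∈{1}] only 1 remains possible at r9c5 ⇒ r9c5=1.
Step 25. [r6c2∈{3}] only 3 remains possible at r6c2. So r6c2=3.
Step 26. [r5c5∈{4}] r5c5 has the single candidate 4 ⇒ r5c5=4.
Step 27. [r3c3∈{8}] r3c3's peers cover all but 8 ⇒ r3c3=8.
Step 28. [r3c4∈{7}] r3c4's peers cover all but 7, so r3c4=7.
Step 29. [r1c6∈{2}] only 2 remains possible at r1c6 ⇒ r1c6=2.
Step 30. [r8c1∈{7}] only 7 remains possible at r8c1, so r8c1=7.
Step 31. [r1c4∈{5}] r1c4 has the single candidate 5. So r1c4=5.
Step 32. [r1c9∈{1}] r1c9 has the single candidate 1. So r1c9=1.
Step 33. [r6c3∈{1}] only 1 remains possible at r6c3 ⇒ r6c3=1.
Step 34. [r1c1∈{9}] only 9 remains possible at r1c1 ⇒ r1c1=9.
Step 35. [r5c8∈{8}] r5c8 is down to just 8. So r5c8=8.

Answer: 9 4 3 5 8 2 6 7 1 / 5 6 7 4 9 1 3 2 8 / 2 1 8 7 6 3 5 4 9 / 8 2 9 3 7 6 1 5 4 / 6 7 5 1 4 9 2 8 3 / 4 3 1 2 5 8 9 6 7 / 1 8 4 9 2 5 7 3 6 / 7 9 2 6 3 4 8 1 5 / 3 5 6 8 1 7 4 9 2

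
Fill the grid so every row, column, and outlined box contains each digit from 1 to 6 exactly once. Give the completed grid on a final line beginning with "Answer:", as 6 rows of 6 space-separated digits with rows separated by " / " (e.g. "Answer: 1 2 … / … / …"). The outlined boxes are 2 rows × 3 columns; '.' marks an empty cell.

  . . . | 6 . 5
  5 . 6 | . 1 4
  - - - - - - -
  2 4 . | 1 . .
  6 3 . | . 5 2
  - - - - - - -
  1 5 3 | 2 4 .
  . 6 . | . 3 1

Step 1. [r1c2∈{1,2}] 1 has one home in col 2: r1c2. So r1c2=1.
Step 2. [r6c3∈{2,4}] r6c3 is the only open cell in row 6 admitting 2, so r6c3=2.
Step 3. [r1c1∈{3,4}] r1c1 is the only open cell in row 1 admitting 3. So r1c1=3.
Step 4. [r3c5∈{6}] nothing but 6 survives at r3c5 ⇒ r3c5=6.
Step 5. [r1c3∈{4}] only 4 remains possible at r1c3, so r1c3=4.
Step 6. [r6c1∈{4}] r6c1 is down to just 4, so r6c1=4.
Step 7. [r3c6∈{3}] nothing but 3 survives at r3c6, so r3c6=3.
Step 8. [r2c2∈{2}] only 2 remains possible at r2c2. So r2c2=2.
Step 9. [r4c3∈{1}] nothing but 1 survives at r4c3, so r4c3=1.
Step 10. [r1c5∈{2}] nothing but 2 survives at r1c5. So r1c5=2.
Step 11. [r2c4∈{3}] r2c4 has the single candidate 3 ⇒ r2c4=3.
Step 12. [r6c4∈{5}] r6c4 is down to just 5. So r6c4=5.
Step 13. [r4c4∈{4}] nothing but 4 survives at r4c4, so r4c4=4.
Step 14. [r3c3∈{5}] r3c3 has the single candidate 5, so r3c3=5.
Step 15. [r5c6∈{6}] nothing but 6 survives at r5c6, so r5c6=6.

Answer: 3 1 4 6 2 5 / 5 2 6 3 1 4 / 2 4 5 1 6 3 / 6 3 1 4 5 2 / 1 5 3 2 4 6 / 4 6 2 5 3 1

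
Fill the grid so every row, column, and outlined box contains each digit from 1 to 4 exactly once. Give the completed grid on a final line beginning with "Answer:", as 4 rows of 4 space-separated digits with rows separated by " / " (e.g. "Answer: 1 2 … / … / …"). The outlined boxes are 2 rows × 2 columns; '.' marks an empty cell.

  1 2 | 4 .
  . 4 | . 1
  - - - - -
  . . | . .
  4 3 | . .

Step 1. [r4c4∈{2}] r4c4 is down to just 2 ⇒ r4c4=2.
Step 2. [r1c4∈{3}] r1c4 has the single candidate 3. So r1c4=3.
Step 3. [r3c3∈{1,3}] r3c3 is the only open cell in row 3 admitting 3, so r3c3=3.
Step 4. [r3c2∈{1}] r3c2 has the single candidate 1. So r3c2=1.
Step 5. [r2c1∈{3}] r2c1's peers cover all but 3, so r2c1=3.
Step 6. [r3c4∈{4}] r3c4 has the single candidate 4, so r3c4=4.
Step 7. [r4c3∈{1}] nothing but 1 survives at r4c3, so r4c3=1.
Step 8. [r3c1∈{2}] r3c1 has the single candidate 2. So r3c1=2.
Step 9. [r2c3∈{2}] r2c3 has the single candidate 2, so r2c3=2.

Answer: 1 2 4 3 / 3 4 2 1 / 2 1 3 4 / 4 3 1 2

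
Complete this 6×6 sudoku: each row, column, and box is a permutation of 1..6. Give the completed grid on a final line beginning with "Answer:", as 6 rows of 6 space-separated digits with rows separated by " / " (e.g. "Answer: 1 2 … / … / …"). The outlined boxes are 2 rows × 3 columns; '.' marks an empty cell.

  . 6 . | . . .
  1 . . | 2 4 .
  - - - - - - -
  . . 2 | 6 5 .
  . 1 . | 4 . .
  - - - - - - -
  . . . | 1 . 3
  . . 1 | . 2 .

Step 1. [r1c4∈{3,5}] 3 has one home in col 4: r1c4, so r1c4=3.
Step 2. [r6c6∈{4,5,6}] 4 has one home in col 6: r6c6, so r6c6=4.
Step 3. [r6c1∈{3,5,6}] across row 6, 6 lands solely at r6c1, so r6c1=6.
Step 4. [r6c2∈{3,5}] across row 6, 3 lands solely at r6c2, so r6c2=3.
Step 5. [r2c2∈{5}] r2c2's peers cover all but 5, so r2c2=5.
Step 6. [r3c1∈{3,4}] in row 3, 3 fits only at r3c1. So r3c1=3.
Step 7. [r4c1∈{5}] r4c1 has the single candidate 5, so r4c1=5.
Step 8. [r5c2∈{2,4}] across col 2, 2 lands solely at r5c2. So r5c2=2.
Step 9. [r5c1∈{4}] r5c1 has the single candidate 4 ⇒ r5c1=4.
Step 10. [r1c5∈{1}] only 1 remains possible at r1c5, so r1c5=1.
Step 11. [r5c5∈{6}] r5c5's peers cover all but 6. So r5c5=6.
Step 12. [r4c3∈{6}] r4c3 has the single candidate 6 ⇒ r4c3=6.
Step 13. [r1c3∈{4}] r1c3's peers cover all but 4. So r1c3=4.
Step 14. [r1c1∈{2}] r1c1's peers cover all but 2. So r1c1=2.
Step 15. [r4c6∈{2}] only 2 remains possible at r4c6 ⇒ r4c6=2.
Step 16. [r5c3∈{5}] r5c3 has the single candidate 5, so r5c3=5.
Step 17. [r1c6∈{5}] r1c6 is down to just 5, so r1c6=5.
Step 18. [r3c2∈{4}] only 4 remains possible at r3c2 ⇒ r3c2=4.
Step 19. [r3c6∈{1}] only 1 remains possible at r3c6 ⇒ r3c6=1.
Step 20. [r2c6∈{6}] only 6 remains possible at r2c6 ⇒ r2c6=6.
Step 21. [r2c3∈{3}] r2c3 is down to just 3, so r2c3=3.
Step 22. [r4c5∈{3}] r4c5's peers cover all but 3. So r4c5=3.
Step 23. [r6c4∈{5}] r6c4 has the single candidate 5, so r6c4=5.

Answer: 2 6 4 3 1 5 / 1 5 3 2 4 6 / 3 4 2 6 5 1 / 5 1 6 4 3 2 / 4 2 5 1 6 3 / 6 3 1 5 2 4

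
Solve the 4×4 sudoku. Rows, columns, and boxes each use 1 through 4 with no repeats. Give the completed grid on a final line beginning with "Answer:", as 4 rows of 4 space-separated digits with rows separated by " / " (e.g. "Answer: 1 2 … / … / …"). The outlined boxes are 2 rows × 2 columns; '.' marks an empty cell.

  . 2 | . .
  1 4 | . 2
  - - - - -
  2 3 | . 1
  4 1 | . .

Step 1. [r2c3∈{3}] r2c3 is down to just 3, so r2c3=3.
Step 2. [r1c4∈{4}] r1c4 has the single candidate 4, so r1c4=4.
Step 3. [r4c4∈{3}] r4c4 has the single candidate 3, so r4c4=3.
Step 4. [r1c1∈{3}] only 3 remains possible at r1c1 ⇒ r1c1=3.
Step 5. [r3c3∈{4}] r3c3 is down to just 4, so r3c3=4.
Step 6. [r1c3∈{1}] nothing but 1 survives at r1c3. So r1c3=1.
Step 7. [r4c3∈{2}] only 2 remains possible at r4c3. So r4c3=2.

Answer: 3 2 1 4 / 1 4 3 2 / 2 3 4 1 / 4 1 2 3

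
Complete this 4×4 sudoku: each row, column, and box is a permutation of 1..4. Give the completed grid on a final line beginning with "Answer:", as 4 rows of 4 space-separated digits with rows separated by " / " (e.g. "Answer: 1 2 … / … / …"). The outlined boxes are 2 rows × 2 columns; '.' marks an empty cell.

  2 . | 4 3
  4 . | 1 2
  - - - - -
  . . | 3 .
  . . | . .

Step 1. [r3c1∈{1}] nothing but 1 survives at r3c1. So r3c1=1.
Step 2. [r3c2∈{2,4}] r3c2 is the only open cell in row 3 admitting 2, so r3c2=2.
Step 3. [r4c2∈{3,4}] across col 2, 4 lands solely at r4c2. So r4c2=4.
Step 4. [r2c2∈{3}] r2c2 has the single candidate 3 ⇒ r2c2=3.
Step 5. [r1c2∈{1}] nothing but 1 survives at r1c2 ⇒ r1c2=1.
Step 6. [r4c1∈{3}] r4c1's peers cover all but 3 ⇒ r4c1=3.
Step 7. [r3c4∈{4}] r3c4 is down to just 4. So r3c4=4.
Step 8. [r4c3∈{2}] r4c3 has the single candidate 2. So r4c3=2.
Step 9. [r4c4∈{1}] nothing but 1 survives at r4c4. So r4c4=1.

Answer: 2 1 4 3 / 4 3 1 2 / 1 2 3 4 / 3 4 2 1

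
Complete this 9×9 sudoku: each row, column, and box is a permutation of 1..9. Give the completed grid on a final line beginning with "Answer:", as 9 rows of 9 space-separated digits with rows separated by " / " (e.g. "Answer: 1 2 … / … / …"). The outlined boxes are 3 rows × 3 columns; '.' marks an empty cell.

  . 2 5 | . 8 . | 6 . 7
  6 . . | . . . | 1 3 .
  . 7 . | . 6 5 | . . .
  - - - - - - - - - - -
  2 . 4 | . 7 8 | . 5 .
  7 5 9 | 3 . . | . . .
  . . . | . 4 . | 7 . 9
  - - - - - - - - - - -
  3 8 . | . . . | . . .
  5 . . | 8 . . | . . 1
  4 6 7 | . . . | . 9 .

Step 1. [r1c8∈{4}] nothing but 4 survives at r1c8. So r1c8=4.
Step 2. [r7c3∈{1,2}] in box 7, 1 fits only at r7c3, so r7c3=1.
Step 3. [r4c4∈{1,6,9}] across row 4, 9 lands solely at r4c4, so r4c4=9.
Step 4. [r6c3∈{3,6,8}] r6c3 is the only open cell in col 3 admitting 6. So r6c3=6.
Step 5. [r7c4∈{2,4,5,6,7}] across col 4, 6 lands solely at r7c4 ⇒ r7c4=6.
Step 6. [r1c4∈{1}] only 1 remains possible at r1c4, so r1c4=1.
Step 7. [r4c7∈{3}] nothing but 3 survives at r4c7. So r4c7=3.
Step 8. [r9c9∈{2,3,5,8}] in col 9, 3 fits only at r9c9 ⇒ r9c9=3.
Step 9. [r8c3∈{2}] nothing but 2 survives at r8c3, so r8c3=2.
Step 10. [r5c6∈{1,2,6}] in col 6, 6 fits only at r5c6 ⇒ r5c6=6.
Step 11. [r9c7∈{2,5,8}] r9c7 is the only open cell in row 9 admitting 8 ⇒ r9c7=8.
Step 12. [r8c7∈{4}] r8c7 has the single candidate 4 ⇒ r8c7=4.
Step 13. [r5c7∈{2}] r5c7 has the single candidate 2. So r5c7=2.
Step 14. [r7c6∈{2,4,7,9}] 4 has one home in row 7: r7c6 ⇒ r7c6=4.
Step 15. [r7c5∈{2,5,9}] across row 7, 9 lands solely at r7c5, so r7c5=9.
Step 16. [r2c5∈{2}] nothing but 2 survives at r2c5. So r2c5=2.
Step 17. [r6c1∈{1,8}] box 4 places 8 nowhere but r6c1. So r6c1=8.
Step 18. [r5c5∈{1}] r5c5 is down to just 1 ⇒ r5c5=1.
Step 19. [r8c6∈{3,7}] box 8 places 7 nowhere but r8c6. So r8c6=7.
Step 20. [r1c1∈{9}] nothing but 9 survives at r1c1, so r1c1=9.
Step 21. [r6c6∈{2}] r6c6 is down to just 2, so r6c6=2.
Step 22. [r2c3∈{8}] only 8 remains possible at r2c3. So r2c3=8.
Step 23. [r5c8∈{8}] r5c8 has the single candidate 8, so r5c8=8.
Step 24. [r3c8∈{2}] r3c8 has the single candidate 2. So r3c8=2.
Step 25. [r6c2∈{1,3}] across row 6, 3 lands solely at r6c2. So r6c2=3.
Step 26. [r7c7∈{5}] r7c7 has the single candidate 5. So r7c7=5.
Step 27. [r3c4∈{4}] r3c4 has the single candidate 4 ⇒ r3c4=4.
Step 28. [r6c4∈{5}] r6c4 has the single candidate 5 ⇒ r6c4=5.
Step 29. [r2c2∈{4}] r2c2 is down to just 4. So r2c2=4.
Step 30. [r4c9∈{6}] only 6 remains possible at r4c9 ⇒ r4c9=6.
Step 31. [r4c2∈{1}] r4c2's peers cover all but 1 ⇒ r4c2=1.
Step 32. [r3c1∈{1}] r3c1 is down to just 1 ⇒ r3c1=1.
Step 33. [r3c7∈{9}] r3c7's peers cover all but 9. So r3c7=9.
Step 34. [r7c9∈{2}] nothing but 2 survives at r7c9, so r7c9=2.
Step 35. [r6c8∈{1}] only 1 remains possible at r6c8, so r6c8=1.
Step 36. [r8c5∈{3}] r8c5 has the single candidate 3 ⇒ r8c5=3.
Step 37. [r2c4∈{7}] only 7 remains possible at r2c4. So r2c4=7.
Step 38. [r9c5∈{5}] r9c5 has the single candidate 5. So r9c5=5.
Step 39. [r3c9∈{8}] nothing but 8 survives at r3c9. So r3c9=8.
Step 40. [r5c9∈{4}] r5c9 has the single candidate 4. So r5c9=4.
Step 41. [r2c9∈{5}] nothing but 5 survives at r2c9, so r2c9=5.
Step 42. [r1c6∈{3}] r1c6 has the single candidate 3 ⇒ r1c6=3.
Step 43. [r2c6∈{9}] nothing but 9 survives at r2c6 ⇒ r2c6=9.
Step 44. [r3c3∈{3}] r3c3 has the single candidate 3 ⇒ r3c3=3.
Step 45. [r8c2∈{9}] r8c2's peers cover all but 9, so r8c2=9.
Step 46. [r9c4∈{2}] nothing but 2 survives at r9c4, so r9c4=2.
Step 47. [r9c6∈{1}] nothing but 1 survives at r9c6, so r9c6=1.
Step 48. [r8c8∈{6}] r8c8 is down to just 6. So r8c8=6.
Step 49. [r7c8∈{7}] r7c8's peers cover all but 7 ⇒ r7c8=7.

Answer: 9 2 5 1 8 3 6 4 7 / 6 4 8 7 2 9 1 3 5 / 1 7 3 4 6 5 9 2 8 / 2 1 4 9 7 8 3 5 6 / 7 5 9 3 1 6 2 8 4 / 8 3 6 5 4 2 7 1 9 / 3 8 1 6 9 4 5 7 2 / 5 9 2 8 3 7 4 6 1 / 4 6 7 2 5 1 8 9 3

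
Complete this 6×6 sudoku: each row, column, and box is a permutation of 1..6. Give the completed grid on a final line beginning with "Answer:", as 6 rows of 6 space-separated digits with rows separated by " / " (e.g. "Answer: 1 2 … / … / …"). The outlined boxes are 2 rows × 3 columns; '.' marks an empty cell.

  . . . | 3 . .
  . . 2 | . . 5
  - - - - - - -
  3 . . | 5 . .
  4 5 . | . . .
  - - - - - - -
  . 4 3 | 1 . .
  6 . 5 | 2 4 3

Step 1. [r4c4∈{6}] only 6 remains possible at r4c4 ⇒ r4c4=6.
Step 2. [r4c3∈{1}] r4c3 has the single candidate 1, so r4c3=1.
Step 3. [r4c6∈{2}] r4c6 is down to just 2, so r4c6=2.
Step 4. [r2c1∈{1}] r2c1's peers cover all but 1. So r2c1=1.
Step 5. [r1c2∈{6}] r1c2's peers cover all but 6, so r1c2=6.
Step 6. [r3c5∈{1}] r3c5's peers cover all but 1, so r3c5=1.
Step 7. [r3c6∈{4}] r3c6's peers cover all but 4, so r3c6=4.
Step 8. [r2c5∈{6}] nothing but 6 survives at r2c5 ⇒ r2c5=6.
Step 9. [r3c3∈{6}] r3c3's peers cover all but 6 ⇒ r3c3=6.
Step 10. [r5c1∈{2}] r5c1 is down to just 2 ⇒ r5c1=2.
Step 11. [r4c5∈{3}] r4c5's peers cover all but 3, so r4c5=3.
Step 12. [r1c5∈{2}] only 2 remains possible at r1c5 ⇒ r1c5=2.
Step 13. [r6c2∈{1}] r6c2's peers cover all but 1. So r6c2=1.
Step 14. [r2c4∈{4}] r2c4 is down to just 4. So r2c4=4.
Step 15. [r1c6∈{1}] r1c6 has the single candidate 1. So r1c6=1.
Step 16. [r5c6∈{6}] r5c6 is down to just 6 ⇒ r5c6=6.
Step 17. [r2c2∈{3}] only 3 remains possible at r2c2 ⇒ r2c2=3.
Step 18. [r3c2∈{2}] only 2 remains possible at r3c2. So r3c2=2.
Step 19. [r5c5∈{5}] nothing but 5 survives at r5c5. So r5c5=5.
Step 20. [r1c3∈{4}] r1c3's peers cover all but 4. So r1c3=4.
Step 21. [r1c1∈{5}] only 5 remains possible at r1c1 ⇒ r1c1=5.

Answer: 5 6 4 3 2 1 / 1 3 2 4 6 5 / 3 2 6 5 1 4 / 4 5 1 6 3 2 / 2 4 3 1 5 6 / 6 1 5 2 4 3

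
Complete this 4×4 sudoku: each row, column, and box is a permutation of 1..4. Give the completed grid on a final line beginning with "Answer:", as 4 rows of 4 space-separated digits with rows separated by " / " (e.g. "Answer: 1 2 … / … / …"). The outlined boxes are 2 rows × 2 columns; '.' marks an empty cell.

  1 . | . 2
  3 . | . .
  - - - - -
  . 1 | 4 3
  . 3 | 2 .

Step 1. [r2c4∈{1,4}] r2c4 is the only open cell in col 4 admitting 4. So r2c4=4.
Step 2. [r1c3∈{3}] only 3 remains possible at r1c3. So r1c3=3.
Step 3. [r1c2∈{4}] nothing but 4 survives at r1c2, so r1c2=4.
Step 4. [r4c4∈{1}] r4c4 is down to just 1 ⇒ r4c4=1.
Step 5. [r4c1∈{4}] nothing but 4 survives at r4c1. So r4c1=4.
Step 6. [r2c3∈{1}] r2c3's peers cover all but 1, so r2c3=1.
Step 7. [r2c2∈{2}] nothing but 2 survives at r2c2, so r2c2=2.
Step 8. [r3c1∈{2}] r3c1 is down to just 2, so r3c1=2.

Answer: 1 4 3 2 / 3 2 1 4 / 2 1 4 3 / 4 3 2 1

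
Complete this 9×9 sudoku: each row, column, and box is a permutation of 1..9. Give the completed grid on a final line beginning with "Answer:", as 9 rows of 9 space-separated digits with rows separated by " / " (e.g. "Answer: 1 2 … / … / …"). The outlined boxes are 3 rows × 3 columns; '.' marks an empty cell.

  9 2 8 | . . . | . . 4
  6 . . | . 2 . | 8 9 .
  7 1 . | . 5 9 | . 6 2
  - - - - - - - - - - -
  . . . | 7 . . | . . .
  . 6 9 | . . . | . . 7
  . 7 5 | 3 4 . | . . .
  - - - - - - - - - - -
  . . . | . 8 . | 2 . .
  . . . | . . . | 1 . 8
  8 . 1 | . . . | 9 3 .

Step 1. [r5c5∈{1}] only 1 remains possible at r5c5 ⇒ r5c5=1.
Step 2. [r2c6∈{1,3,4,7}] r2c6 is the only open cell in row 2 admitting 7. So r2c6=7.
Step 3. [r2c2∈{3,4,5}] box 1 places 5 nowhere but r2c2 ⇒ r2c2=5.
Step 4. [r9c2∈{4}] only 4 remains possible at r9c2, so r9c2=4.
Step 5. [r3c7∈{3}] r3c7 has the single candidate 3, so r3c7=3.
Step 6. [r4c9∈{1,3,5,6,9}] in col 9, 3 fits only at r4c9, so r4c9=3.
Step 7. [r5c1∈{2,3,4}] across row 5, 3 lands solely at r5c1. So r5c1=3.
Step 8. [r7c1∈{5}] r7c1's peers cover all but 5. So r7c1=5.
Step 9. [r7c9∈{6}] r7c9 has the single candidate 6. So r7c9=6.
Step 10. [r8c3∈{2,3,6,7}] r8c3 is the only open cell in col 3 admitting 6, so r8c3=6.
Step 11. [r4c1∈{1,2,4}] across col 1, 4 lands solely at r4c1. So r4c1=4.
Step 12. [r4c8∈{1,2,5,8}] 1 has one home in row 4: r4c8. So r4c8=1.
Step 13. [r8c1∈{2}] nothing but 2 survives at r8c1. So r8c1=2.
Step 14. [r9c9∈{5}] r9c9's peers cover all but 5. So r9c9=5.
Step 15. [r3c4∈{4,8}] across row 3, 8 lands solely at r3c4, so r3c4=8.
Step 16. [r2c4∈{1,4}] 4 has one home in box 2: r2c4, so r2c4=4.
Step 17. [r9c5∈{6,7}] row 9 places 7 nowhere but r9c5 ⇒ r9c5=7.
Step 18. [r8c8∈{4,7}] r8c8 is the only open cell in row 8 admitting 7 ⇒ r8c8=7.
Step 19. [r8c6∈{3,4,5}] r8c6 is the only open cell in row 8 admitting 4 ⇒ r8c6=4.
Step 20. [r1c8∈{5}] r1c8's peers cover all but 5, so r1c8=5.
Step 21. [r4c5∈{6,9}] row 4 places 9 nowhere but r4c5. So r4c5=9.
Step 22. [r1c5∈{3,6}] col 5 places 6 nowhere but r1c5 ⇒ r1c5=6.
Step 23. [r8c4∈{5,9}] 5 has one home in row 8: r8c4. So r8c4=5.
Step 24. [r5c4∈{2}] only 2 remains possible at r5c4, so r5c4=2.
Step 25. [r1c6∈{1,3}] row 1 places 3 nowhere but r1c6 ⇒ r1c6=3.
Step 26. [r5c7∈{4,5}] across col 7, 4 lands solely at r5c7, so r5c7=4.
Step 27. [r8c2∈{3,9}] in row 8, 9 fits only at r8c2, so r8c2=9.
Step 28. [r4c7∈{5,6}] r4c7 is the only open cell in col 7 admitting 5, so r4c7=5.
Step 29. [r4c6∈{6,8}] in row 4, 6 fits only at r4c6. So r4c6=6.
Step 30. [r5c8∈{8}] r5c8's peers cover all but 8 ⇒ r5c8=8.
Step 31. [r7c2∈{3}] r7c2 has the single candidate 3, so r7c2=3.
Step 32. [r7c4∈{1,9}] in row 7, 9 fits only at r7c4 ⇒ r7c4=9.
Step 33. [r9c6∈{2}] only 2 remains possible at r9c6, so r9c6=2.
Step 34. [r3c3∈{4}] r3c3's peers cover all but 4. So r3c3=4.
Step 35. [r6c8∈{2}] r6c8's peers cover all but 2 ⇒ r6c8=2.
Step 36. [r6c7∈{6}] r6c7 has the single candidate 6. So r6c7=6.
Step 37. [r2c9∈{1}] r2c9 is down to just 1 ⇒ r2c9=1.
Step 38. [r1c4∈{1}] only 1 remains possible at r1c4 ⇒ r1c4=1.
Step 39. [r8c5∈{3}] nothing but 3 survives at r8c5 ⇒ r8c5=3.
Step 40. [r9c4∈{6}] r9c4 is down to just 6, so r9c4=6.
Step 41. [r2c3∈{3}] r2c3's peers cover all but 3 ⇒ r2c3=3.
Step 42. [r6c6∈{8}] r6c6's peers cover all but 8, so r6c6=8.
Step 43. [r7c6∈{1}] only 1 remains possible at r7c6, so r7c6=1.
Step 44. [r5c6∈{5}] r5c6 is down to just 5. So r5c6=5.
Step 45. [r7c8∈{4}] nothing but 4 survives at r7c8. So r7c8=4.
Step 46. [r4c3∈{2}] nothing but 2 survives at r4c3 ⇒ r4c3=2.
Step 47. [r7c3∈{7}] only 7 remains possible at r7c3 ⇒ r7c3=7.
Step 48. [r6c9∈{9}] nothing but 9 survives at r6c9. So r6c9=9.
Step 49. [r6c1∈{1}] only 1 remains possible at r6c1 ⇒ r6c1=1.
Step 50. [r1c7∈{7}] r1c7 is down to just 7, so r1c7=7.
Step 51. [r4c2∈{8}] r4c2 is down to just 8 ⇒ r4c2=8.

Answer: 9 2 8 1 6 3 7 5 4 / 6 5 3 4 2 7 8 9 1 / 7 1 4 8 5 9 3 6 2 / 4 8 2 7 9 6 5 1 3 / 3 6 9 2 1 5 4 8 7 / 1 7 5 3 4 8 6 2 9 / 5 3 7 9 8 1 2 4 6 / 2 9 6 5 3 4 1 7 8 / 8 4 1 6 7 2 9 3 5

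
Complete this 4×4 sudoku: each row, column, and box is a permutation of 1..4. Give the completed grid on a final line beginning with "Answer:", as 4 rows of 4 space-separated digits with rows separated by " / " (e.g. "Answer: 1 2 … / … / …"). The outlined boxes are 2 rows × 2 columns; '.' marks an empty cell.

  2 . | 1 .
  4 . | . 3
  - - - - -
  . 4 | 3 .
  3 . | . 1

Step 1. [r2c3∈{2}] nothing but 2 survives at r2c3, so r2c3=2.
Step 2. [r1c2∈{3}] r1c2 is down to just 3 ⇒ r1c2=3.
Step 3. [r2c2∈{1}] only 1 remains possible at r2c2 ⇒ r2c2=1.
Step 4. [r1c4∈{4}] only 4 remains possible at r1c4. So r1c4=4.
Step 5. [r4c3∈{4}] nothing but 4 survives at r4c3 ⇒ r4c3=4.
Step 6. [r4c2∈{2}] r4c2's peers cover all but 2. So r4c2=2.
Step 7. [r3c4∈{2}] nothing but 2 survives at r3c4, so r3c4=2.
Step 8. [r3c1∈{1}] nothing but 1 survives at r3c1, so r3c1=1.

Answer: 2 3 1 4 / 4 1 2 3 / 1 4 3 2 / 3 2 4 1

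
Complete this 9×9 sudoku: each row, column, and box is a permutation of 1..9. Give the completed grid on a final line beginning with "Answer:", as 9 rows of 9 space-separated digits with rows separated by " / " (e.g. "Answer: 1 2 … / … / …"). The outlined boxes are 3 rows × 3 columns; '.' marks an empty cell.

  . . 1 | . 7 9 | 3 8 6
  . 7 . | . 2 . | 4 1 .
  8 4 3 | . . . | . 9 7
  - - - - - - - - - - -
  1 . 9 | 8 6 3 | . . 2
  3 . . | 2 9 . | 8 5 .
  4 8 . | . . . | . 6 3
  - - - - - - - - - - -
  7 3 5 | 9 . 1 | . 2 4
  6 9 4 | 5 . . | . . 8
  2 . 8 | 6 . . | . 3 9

Step 1. [r6c4∈{1,7}] in col 4, 7 fits only at r6c4, so r6c4=7.
Step 2. [r8c8∈{7}] r8c8 has the single candidate 7. So r8c8=7.
Step 3. [r2c9∈{5}] nothing but 5 survives at r2c9, so r2c9=5.
Step 4. [r6c5∈{1,5}] in box 5, 1 fits only at r6c5 ⇒ r6c5=1.
Step 5. [r3c6∈{5,6}] row 3 places 6 nowhere but r3c6. So r3c6=6.
Step 6. [r4c2∈{5}] only 5 remains possible at r4c2. So r4c2=5.
Step 7. [r9c7∈{1,5}] row 9 places 5 nowhere but r9c7. So r9c7=5.
Step 8. [r5c2∈{6}] r5c2 is down to just 6. So r5c2=6.
Step 9. [r9c5∈{4}] r9c5 has the single candidate 4. So r9c5=4.
Step 10. [r7c5∈{8}] r7c5 has the single candidate 8. So r7c5=8.
Step 11. [r2c4∈{3}] r2c4's peers cover all but 3 ⇒ r2c4=3.
Step 12. [r2c1∈{9}] r2c1 is down to just 9. So r2c1=9.
Step 13. [r4c8∈{4}] only 4 remains possible at r4c8. So r4c8=4.
Step 14. [r8c5∈{3}] r8c5 is down to just 3 ⇒ r8c5=3.
Step 15. [r5c6∈{4}] r5c6's peers cover all but 4, so r5c6=4.
Step 16. [r6c7∈{9}] r6c7's peers cover all but 9 ⇒ r6c7=9.
Step 17. [r6c6∈{5}] nothing but 5 survives at r6c6, so r6c6=5.
Step 18. [r3c7∈{2}] r3c7 is down to just 2, so r3c7=2.
Step 19. [r8c7∈{1}] r8c7 is down to just 1 ⇒ r8c7=1.
Step 20. [r2c3∈{6}] r2c3 has the single candidate 6. So r2c3=6.
Step 21. [r3c5∈{5}] r3c5 has the single candidate 5 ⇒ r3c5=5.
Step 22. [r6c3∈{2}] only 2 remains possible at r6c3, so r6c3=2.
Step 23. [r3c4∈{1}] only 1 remains possible at r3c4, so r3c4=1.
Step 24. [r9c2∈{1}] only 1 remains possible at r9c2. So r9c2=1.
Step 25. [r1c2∈{2}] r1c2 has the single candidate 2 ⇒ r1c2=2.
Step 26. [r8c6∈{2}] r8c6 has the single candidate 2. So r8c6=2.
Step 27. [r2c6∈{8}] nothing but 8 survives at r2c6 ⇒ r2c6=8.
Step 28. [r5c3∈{7}] nothing but 7 survives at r5c3. So r5c3=7.
Step 29. [r4c7∈{7}] r4c7 is down to just 7, so r4c7=7.
Step 30. [r5c9∈{1}] nothing but 1 survives at r5c9 ⇒ r5c9=1.
Step 31. [r9c6∈{7}] nothing but 7 survives at r9c6 ⇒ r9c6=7.
Step 32. [r1c4∈{4}] only 4 remains possible at r1c4. So r1c4=4.
Step 33. [r1c1∈{5}] r1c1 has the single candidate 5, so r1c1=5.
Step 34. [r7c7∈{6}] r7c7 is down to just 6, so r7c7=6.

Answer: 5 2 1 4 7 9 3 8 6 / 9 7 6 3 2 8 4 1 5 / 8 4 3 1 5 6 2 9 7 / 1 5 9 8 6 3 7 4 2 / 3 6 7 2 9 4 8 5 1 / 4 8 2 7 1 5 9 6 3 / 7 3 5 9 8 1 6 2 4 / 6 9 4 5 3 2 1 7 8 / 2 1 8 6 4 7 5 3 9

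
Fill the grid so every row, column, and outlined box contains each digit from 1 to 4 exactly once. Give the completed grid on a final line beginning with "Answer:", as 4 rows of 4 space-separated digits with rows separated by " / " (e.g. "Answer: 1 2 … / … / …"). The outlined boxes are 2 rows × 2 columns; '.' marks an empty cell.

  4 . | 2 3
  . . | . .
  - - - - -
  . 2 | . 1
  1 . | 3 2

Step 1. [r2c2∈{1,3}] across col 2, 3 lands solely at r2c2 ⇒ r2c2=3.
Step 2. [r2c4∈{4}] r2c4 has the single candidate 4. So r2c4=4.
Step 3. [r4c2∈{4}] r4c2's peers cover all but 4. So r4c2=4.
Step 4. [r2c1∈{2}] nothing but 2 survives at r2c1. So r2c1=2.
Step 5. [r1c2∈{1}] r1c2 has the single candidate 1, so r1c2=1.
Step 6. [r2c3∈{1}] r2c3's peers cover all but 1, so r2c3=1.
Step 7. [r3c1∈{3}] only 3 remains possible at r3c1 ⇒ r3c1=3.
Step 8. [r3c3∈{4}] r3c3 has the single candidate 4. So r3c3=4.

Answer: 4 1 2 3 / 2 3 1 4 / 3 2 4 1 / 1 4 3 2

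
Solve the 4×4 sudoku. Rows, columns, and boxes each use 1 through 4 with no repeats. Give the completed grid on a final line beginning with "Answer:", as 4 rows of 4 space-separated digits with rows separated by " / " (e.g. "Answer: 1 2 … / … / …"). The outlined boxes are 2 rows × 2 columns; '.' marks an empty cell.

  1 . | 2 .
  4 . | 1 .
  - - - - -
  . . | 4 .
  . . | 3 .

Step 1. [r4c1∈{2}] nothing but 2 survives at r4c1. So r4c1=2.
Step 2. [r1c2∈{3}] r1c2 is down to just 3 ⇒ r1c2=3.
Step 3. [r4c4∈{1}] r4c4 has the single candidate 1. So r4c4=1.
Step 4. [r3c1∈{3}] nothing but 3 survives at r3c1 ⇒ r3c1=3.
Step 5. [r3c4∈{2}] nothing but 2 survives at r3c4, so r3c4=2.
Step 6. [r1c4∈{4}] r1c4 has the single candidate 4, so r1c4=4.
Step 7. [r2c4∈{3}] only 3 remains possible at r2c4 ⇒ r2c4=3.
Step 8. [r3c2∈{1}] r3c2 is down to just 1, so r3c2=1.
Step 9. [r2c2∈{2}] r2c2 has the single candidate 2, so r2c2=2.
Step 10. [r4c2∈{4}] r4c2's peers cover all but 4. So r4c2=4.

Answer: 1 3 2 4 / 4 2 1 3 / 3 1 4 2 / 2 4 3 1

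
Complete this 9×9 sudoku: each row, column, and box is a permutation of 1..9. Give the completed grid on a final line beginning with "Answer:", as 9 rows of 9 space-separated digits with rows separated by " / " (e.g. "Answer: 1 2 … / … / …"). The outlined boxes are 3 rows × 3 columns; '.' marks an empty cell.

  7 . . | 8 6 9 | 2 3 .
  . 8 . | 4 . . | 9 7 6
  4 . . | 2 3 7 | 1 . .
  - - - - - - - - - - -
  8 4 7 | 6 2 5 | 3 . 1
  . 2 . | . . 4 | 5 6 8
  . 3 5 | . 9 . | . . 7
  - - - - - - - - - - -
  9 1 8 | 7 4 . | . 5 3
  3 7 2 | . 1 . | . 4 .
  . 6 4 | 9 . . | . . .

Step 1. [r9c5∈{5,8}] in col 5, 8 fits only at r9c5, so r9c5=8.
Step 2. [r5c1∈{1}] r5c1 is down to just 1. So r5c1=1.
Step 3. [r1c2∈{5}] only 5 remains possible at r1c2 ⇒ r1c2=5.
Step 4. [r7c7∈{6}] r7c7 has the single candidate 6. So r7c7=6.
Step 5. [r2c6∈{1}] r2c6 is down to just 1. So r2c6=1.
Step 6. [r9c9∈{2}] only 2 remains possible at r9c9, so r9c9=2.
Step 7. [r3c2∈{9}] nothing but 9 survives at r3c2, so r3c2=9.
Step 8. [r3c9∈{5}] r3c9 has the single candidate 5. So r3c9=5.
Step 9. [r2c5∈{5}] r2c5 is down to just 5, so r2c5=5.
Step 10. [r4c8∈{9}] r4c8's peers cover all but 9 ⇒ r4c8=9.
Step 11. [r6c4∈{1}] r6c4 is down to just 1, so r6c4=1.
Step 12. [r6c6∈{8}] r6c6 has the single candidate 8 ⇒ r6c6=8.
Step 13. [r8c6∈{6}] r8c6 is down to just 6, so r8c6=6.
Step 14. [r9c7∈{7}] r9c7 has the single candidate 7, so r9c7=7.
Step 15. [r8c4∈{5}] r8c4 has the single candidate 5 ⇒ r8c4=5.
Step 16. [r5c4∈{3}] r5c4's peers cover all but 3, so r5c4=3.
Step 17. [r5c5∈{7}] r5c5 has the single candidate 7 ⇒ r5c5=7.
Step 18. [r1c3∈{1}] r1c3's peers cover all but 1, so r1c3=1.
Step 19. [r9c1∈{5}] r9c1 is down to just 5. So r9c1=5.
Step 20. [r2c1∈{2}] r2c1's peers cover all but 2, so r2c1=2.
Step 21. [r3c8∈{8}] only 8 remains possible at r3c8 ⇒ r3c8=8.
Step 22. [r2c3∈{3}] r2c3 has the single candidate 3, so r2c3=3.
Step 23. [r6c7∈{4}] r6c7 has the single candidate 4, so r6c7=4.
Step 24. [r8c9∈{9}] only 9 remains possible at r8c9 ⇒ r8c9=9.
Step 25. [r7c6∈{2}] nothing but 2 survives at r7c6 ⇒ r7c6=2.
Step 26. [r6c8∈{2}] r6c8 has the single candidate 2 ⇒ r6c8=2.
Step 27. [r9c8∈{1}] only 1 remains possible at r9c8. So r9c8=1.
Step 28. [r6c1∈{6}] r6c1's peers cover all but 6. So r6c1=6.
Step 29. [r3c3∈{6}] only 6 remains possible at r3c3, so r3c3=6.
Step 30. [r9c6∈{3}] only 3 remains possible at r9c6, so r9c6=3.
Step 31. [r1c9∈{4}] r1c9 has the single candidate 4. So r1c9=4.
Step 32. [r8c7∈{8}] r8c7 has the single candidate 8. So r8c7=8.
Step 33. [r5c3∈{9}] r5c3's peers cover all but 9 ⇒ r5c3=9.

Answer: 7 5 1 8 6 9 2 3 4 / 2 8 3 4 5 1 9 7 6 / 4 9 6 2 3 7 1 8 5 / 8 4 7 6 2 5 3 9 1 / 1 2 9 3 7 4 5 6 8 / 6 3 5 1 9 8 4 2 7 / 9 1 8 7 4 2 6 5 3 / 3 7 2 5 1 6 8 4 9 / 5 6 4 9 8 3 7 1 2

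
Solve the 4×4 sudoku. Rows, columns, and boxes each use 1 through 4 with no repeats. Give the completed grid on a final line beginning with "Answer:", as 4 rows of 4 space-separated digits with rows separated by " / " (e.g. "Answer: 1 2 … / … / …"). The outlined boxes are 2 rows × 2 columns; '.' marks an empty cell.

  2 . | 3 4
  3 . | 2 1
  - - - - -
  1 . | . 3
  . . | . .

Step 1. [r4c1∈{4}] r4c1 is down to just 4 ⇒ r4c1=4.
Step 2. [r4c2∈{2,3}] across row 4, 3 lands solely at r4c2 ⇒ r4c2=3.
Step 3. [r2c2∈{4}] only 4 remains possible at r2c2, so r2c2=4.
Step 4. [r1c2∈{1}] only 1 remains possible at r1c2. So r1c2=1.
Step 5. [r3c2∈{2}] nothing but 2 survives at r3c2, so r3c2=2.
Step 6. [r4c4∈{2}] r4c4 has the single candidate 2, so r4c4=2.
Step 7. [r4c3∈{1}] nothing but 1 survives at r4c3, so r4c3=1.
Step 8. [r3c3∈{4}] nothing but 4 survives at r3c3. So r3c3=4.

Answer: 2 1 3 4 / 3 4 2 1 / 1 2 4 3 / 4 3 1 2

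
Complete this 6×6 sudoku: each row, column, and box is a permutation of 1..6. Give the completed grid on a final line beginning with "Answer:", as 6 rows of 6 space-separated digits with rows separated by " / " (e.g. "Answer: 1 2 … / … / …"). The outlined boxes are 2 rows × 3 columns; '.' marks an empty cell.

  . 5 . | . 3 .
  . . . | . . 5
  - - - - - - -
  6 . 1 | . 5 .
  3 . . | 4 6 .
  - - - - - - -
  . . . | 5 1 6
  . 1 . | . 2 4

Step 1. [r2c2∈{2,3,4,6}] in col 2, 6 fits only at r2c2. So r2c2=6.
Step 2. [r2c3∈{2,3,4}] row 2 places 3 nowhere but r2c3. So r2c3=3.
Step 3. [r4c2∈{2}] nothing but 2 survives at r4c2 ⇒ r4c2=2.
Step 4. [r1c4∈{1,2,6}] 6 has one home in row 1: r1c4. So r1c4=6.
Step 5. [r2c4∈{1,2}] 1 has one home in col 4: r2c4. So r2c4=1.
Step 6. [r2c1∈{2,4}] 2 has one home in row 2: r2c1. So r2c1=2.
Step 7. [r5c1∈{4}] nothing but 4 survives at r5c1. So r5c1=4.
Step 8. [r3c6∈{2,3}] col 6 places 3 nowhere but r3c6 ⇒ r3c6=3.
Step 9. [r6c1∈{5}] r6c1 is down to just 5 ⇒ r6c1=5.
Step 10. [r1c3∈{4}] r1c3 is down to just 4. So r1c3=4.
Step 11. [r2c5∈{4}] nothing but 4 survives at r2c5 ⇒ r2c5=4.
Step 12. [r4c3∈{5}] r4c3 has the single candidate 5 ⇒ r4c3=5.
Step 13. [r5c2∈{3}] r5c2 has the single candidate 3, so r5c2=3.
Step 14. [r1c1∈{1}] only 1 remains possible at r1c1 ⇒ r1c1=1.
Step 15. [r6c4∈{3}] r6c4 is down to just 3 ⇒ r6c4=3.
Step 16. [r6c3∈{6}] only 6 remains possible at r6c3. So r6c3=6.
Step 17. [r4c6∈{1}] only 1 remains possible at r4c6. So r4c6=1.
Step 18. [r3c4∈{2}] only 2 remains possible at r3c4, so r3c4=2.
Step 19. [r3c2∈{4}] only 4 remains possible at r3c2, so r3c2=4.
Step 20. [r5c3∈{2}] r5c3's peers cover all but 2. So r5c3=2.
Step 21. [r1c6∈{2}] r1c6 has the single candidate 2. So r1c6=2.

Answer: 1 5 4 6 3 2 / 2 6 3 1 4 5 / 6 4 1 2 5 3 / 3 2 5 4 6 1 / 4 3 2 5 1 6 / 5 1 6 3 2 4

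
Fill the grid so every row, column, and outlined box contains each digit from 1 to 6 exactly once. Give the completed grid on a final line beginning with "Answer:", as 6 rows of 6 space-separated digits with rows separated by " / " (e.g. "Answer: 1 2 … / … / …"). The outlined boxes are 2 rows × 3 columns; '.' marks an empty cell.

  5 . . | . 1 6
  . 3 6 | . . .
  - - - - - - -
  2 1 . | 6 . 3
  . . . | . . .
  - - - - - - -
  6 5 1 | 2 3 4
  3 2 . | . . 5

Step 1. [r4c1∈{4}] r4c1 has the single candidate 4. So r4c1=4.
Step 2. [r4c6∈{1,2}] r4c6 is the only open cell in col 6 admitting 1. So r4c6=1.
Step 3. [r4c4∈{5}] nothing but 5 survives at r4c4 ⇒ r4c4=5.
Step 4. [r2c4∈{4}] only 4 remains possible at r2c4, so r2c4=4.
Step 5. [r1c2∈{4}] r1c2's peers cover all but 4 ⇒ r1c2=4.
Step 6. [r2c5∈{2,5}] 5 has one home in row 2: r2c5 ⇒ r2c5=5.
Step 7. [r4c5∈{2}] only 2 remains possible at r4c5. So r4c5=2.
Step 8. [r6c4∈{1}] nothing but 1 survives at r6c4. So r6c4=1.
Step 9. [r2c6∈{2}] r2c6 is down to just 2 ⇒ r2c6=2.
Step 10. [r4c3∈{3}] only 3 remains possible at r4c3. So r4c3=3.
Step 11. [r1c4∈{3}] r1c4's peers cover all but 3 ⇒ r1c4=3.
Step 12. [r4c2∈{6}] only 6 remains possible at r4c2, so r4c2=6.
Step 13. [r3c5∈{4}] only 4 remains possible at r3c5, so r3c5=4.
Step 14. [r1c3∈{2}] r1c3 has the single candidate 2 ⇒ r1c3=2.
Step 15. [r3c3∈{5}] only 5 remains possible at r3c3, so r3c3=5.
Step 16. [r6c3∈{4}] r6c3 has the single candidate 4 ⇒ r6c3=4.
Step 17. [r2c1∈{1}] only 1 remains possible at r2c1, so r2c1=1.
Step 18. [r6c5∈{6}] r6c5 is down to just 6, so r6c5=6.

Answer: 5 4 2 3 1 6 / 1 3 6 4 5 2 / 2 1 5 6 4 3 / 4 6 3 5 2 1 / 6 5 1 2 3 4 / 3 2 4 1 6 5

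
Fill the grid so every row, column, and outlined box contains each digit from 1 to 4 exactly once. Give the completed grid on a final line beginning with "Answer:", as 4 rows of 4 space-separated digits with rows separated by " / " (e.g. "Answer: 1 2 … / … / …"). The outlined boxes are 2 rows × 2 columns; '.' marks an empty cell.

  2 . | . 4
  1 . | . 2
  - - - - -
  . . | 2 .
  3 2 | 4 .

Step 1. [r2c2∈{3,4}] in row 2, 4 fits only at r2c2 ⇒ r2c2=4.
Step 2. [r3c4∈{1,3}] 3 has one home in row 3: r3c4. So r3c4=3.
Step 3. [r1c3∈{1,3}] in row 1, 1 fits only at r1c3 ⇒ r1c3=1.
Step 4. [r1c2∈{3}] only 3 remains possible at r1c2 ⇒ r1c2=3.
Step 5. [r3c1∈{4}] r3c1 has the single candidate 4. So r3c1=4.
Step 6. [r2c3∈{3}] r2c3 is down to just 3 ⇒ r2c3=3.
Step 7. [r3c2∈{1}] r3c2's peers cover all but 1. So r3c2=1.
Step 8. [r4c4∈{1}] only 1 remains possible at r4c4. So r4c4=1.

Answer: 2 3 1 4 / 1 4 3 2 / 4 1 2 3 / 3 2 4 1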